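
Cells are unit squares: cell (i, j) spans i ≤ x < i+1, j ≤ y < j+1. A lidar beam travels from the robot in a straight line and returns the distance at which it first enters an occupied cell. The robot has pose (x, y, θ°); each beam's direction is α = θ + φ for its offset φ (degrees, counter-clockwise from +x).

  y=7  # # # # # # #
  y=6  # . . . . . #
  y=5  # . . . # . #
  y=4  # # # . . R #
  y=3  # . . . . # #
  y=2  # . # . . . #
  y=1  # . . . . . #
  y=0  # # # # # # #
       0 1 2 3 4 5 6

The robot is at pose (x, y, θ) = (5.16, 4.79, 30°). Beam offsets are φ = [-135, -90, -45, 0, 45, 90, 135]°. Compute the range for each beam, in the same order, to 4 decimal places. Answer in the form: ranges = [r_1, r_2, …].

beam 1: φ=-135°, α=255°
  direction (-0.2588, -0.9659); cell (5,4); t to first gridline: x 0.6182, y 0.8179 (then +3.8637 / +1.0353)
    (4,4) via x @ 0.6182
    (4,3) via y @ 0.8179
    (4,2) via y @ 1.8531
    (4,1) via y @ 2.8884
    (4,0) via y @ 3.9237  # hit
  → r_1 = 3.9237
beam 2: φ=-90°, α=300°
  direction (0.5000, -0.8660); cell (5,4); t to first gridline: x 1.6800, y 0.9122 (then +2.0000 / +1.1547)
    (5,3) via y @ 0.9122  # hit
  → r_2 = 0.9122
beam 3: φ=-45°, α=345°
  direction (0.9659, -0.2588); cell (5,4); t to first gridline: x 0.8696, y 3.0523 (then +1.0353 / +3.8637)
    (6,4) via x @ 0.8696  # hit
  → r_3 = 0.8696
beam 4: φ=0°, α=30°
  direction (0.8660, 0.5000); cell (5,4); t to first gridline: x 0.9699, y 0.4200 (then +1.1547 / +2.0000)
    (5,5) via y @ 0.4200
    (6,5) via x @ 0.9699  # hit
  → r_4 = 0.9699
beam 5: φ=45°, α=75°
  direction (0.2588, 0.9659); cell (5,4); t to first gridline: x 3.2455, y 0.2174 (then +3.8637 / +1.0353)
    (5,5) via y @ 0.2174
    (5,6) via y @ 1.2527
    (5,7) via y @ 2.2880  # hit
  → r_5 = 2.2880
beam 6: φ=90°, α=120°
  direction (-0.5000, 0.8660); cell (5,4); t to first gridline: x 0.3200, y 0.2425 (then +2.0000 / +1.1547)
    (5,5) via y @ 0.2425
    (4,5) via x @ 0.3200  # hit
  → r_6 = 0.3200
beam 7: φ=135°, α=165°
  direction (-0.9659, 0.2588); cell (5,4); t to first gridline: x 0.1656, y 0.8114 (then +1.0353 / +3.8637)
    (4,4) via x @ 0.1656
    (4,5) via y @ 0.8114  # hit
  → r_7 = 0.8114

ranges = [3.9237, 0.9122, 0.8696, 0.9699, 2.2880, 0.3200, 0.8114]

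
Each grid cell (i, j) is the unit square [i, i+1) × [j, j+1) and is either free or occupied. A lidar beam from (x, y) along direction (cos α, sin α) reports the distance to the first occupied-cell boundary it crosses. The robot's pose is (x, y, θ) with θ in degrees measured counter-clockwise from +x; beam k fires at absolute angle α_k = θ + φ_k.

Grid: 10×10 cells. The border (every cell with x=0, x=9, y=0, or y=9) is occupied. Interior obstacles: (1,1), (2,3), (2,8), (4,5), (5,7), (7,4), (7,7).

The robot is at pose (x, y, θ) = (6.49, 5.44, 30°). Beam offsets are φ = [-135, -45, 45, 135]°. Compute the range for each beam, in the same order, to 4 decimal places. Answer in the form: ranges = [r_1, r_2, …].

ranges = [4.5966, 2.5985, 1.9705, 1.5426]

beam 1: φ=-135°, α=255°
  dir = (cos 255°, sin 255°) = (-0.2588, -0.9659); from cell (6,5)
  next x-line at t=1.8932, next y-line at t=0.4555; Δt_x=3.8637, Δt_y=1.0353
    y: enter (6,4) at t=0.4555
    y: enter (6,3) at t=1.4908
    x: enter (5,3) at t=1.8932
    y: enter (5,2) at t=2.5261
    y: enter (5,1) at t=3.5614
    y: enter (5,0) at t=4.5966 ← occupied
  → r_1 = 4.5966
beam 2: φ=-45°, α=345°
  dir = (cos 345°, sin 345°) = (0.9659, -0.2588); from cell (6,5)
  next x-line at t=0.5280, next y-line at t=1.7000; Δt_x=1.0353, Δt_y=3.8637
    x: enter (7,5) at t=0.5280
    x: enter (8,5) at t=1.5633
    y: enter (8,4) at t=1.7000
    x: enter (9,4) at t=2.5985 ← occupied
  → r_2 = 2.5985
beam 3: φ=45°, α=75°
  dir = (cos 75°, sin 75°) = (0.2588, 0.9659); from cell (6,5)
  next x-line at t=1.9705, next y-line at t=0.5798; Δt_x=3.8637, Δt_y=1.0353
    y: enter (6,6) at t=0.5798
    y: enter (6,7) at t=1.6150
    x: enter (7,7) at t=1.9705 ← occupied
  → r_3 = 1.9705
beam 4: φ=135°, α=165°
  dir = (cos 165°, sin 165°) = (-0.9659, 0.2588); from cell (6,5)
  next x-line at t=0.5073, next y-line at t=2.1637; Δt_x=1.0353, Δt_y=3.8637
    x: enter (5,5) at t=0.5073
    x: enter (4,5) at t=1.5426 ← occupied
  → r_4 = 1.5426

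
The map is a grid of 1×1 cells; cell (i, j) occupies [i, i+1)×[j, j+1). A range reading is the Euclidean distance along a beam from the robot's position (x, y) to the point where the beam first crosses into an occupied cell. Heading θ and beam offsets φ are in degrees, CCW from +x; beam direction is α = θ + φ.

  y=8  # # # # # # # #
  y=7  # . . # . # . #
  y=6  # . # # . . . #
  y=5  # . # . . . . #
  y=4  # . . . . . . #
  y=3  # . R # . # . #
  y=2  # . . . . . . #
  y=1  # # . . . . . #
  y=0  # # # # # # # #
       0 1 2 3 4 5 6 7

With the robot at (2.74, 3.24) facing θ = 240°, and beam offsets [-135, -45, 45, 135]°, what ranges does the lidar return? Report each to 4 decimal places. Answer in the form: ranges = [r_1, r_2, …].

ranges = [1.8221, 1.8014, 2.3190, 0.2692]

beam 1: φ=-135°, α=105°
  d=(-0.2588,0.9659)  start (2,3)  tX=2.8591 tY=0.7868  stride 1/|dx|=3.8637 1/|dy|=1.0353
    cross y-line → (2,4), t=0.7868
    cross y-line → (2,5), t=1.8221 (wall)
  → r_1 = 1.8221
beam 2: φ=-45°, α=195°
  d=(-0.9659,-0.2588)  start (2,3)  tX=0.7661 tY=0.9273  stride 1/|dx|=1.0353 1/|dy|=3.8637
    cross x-line → (1,3), t=0.7661
    cross y-line → (1,2), t=0.9273
    cross x-line → (0,2), t=1.8014 (wall)
  → r_2 = 1.8014
beam 3: φ=45°, α=285°
  d=(0.2588,-0.9659)  start (2,3)  tX=1.0046 tY=0.2485  stride 1/|dx|=3.8637 1/|dy|=1.0353
    cross y-line → (2,2), t=0.2485
    cross x-line → (3,2), t=1.0046
    cross y-line → (3,1), t=1.2837
    cross y-line → (3,0), t=2.3190 (wall)
  → r_3 = 2.3190
beam 4: φ=135°, α=15°
  d=(0.9659,0.2588)  start (2,3)  tX=0.2692 tY=2.9364  stride 1/|dx|=1.0353 1/|dy|=3.8637
    cross x-line → (3,3), t=0.2692 (wall)
  → r_4 = 0.2692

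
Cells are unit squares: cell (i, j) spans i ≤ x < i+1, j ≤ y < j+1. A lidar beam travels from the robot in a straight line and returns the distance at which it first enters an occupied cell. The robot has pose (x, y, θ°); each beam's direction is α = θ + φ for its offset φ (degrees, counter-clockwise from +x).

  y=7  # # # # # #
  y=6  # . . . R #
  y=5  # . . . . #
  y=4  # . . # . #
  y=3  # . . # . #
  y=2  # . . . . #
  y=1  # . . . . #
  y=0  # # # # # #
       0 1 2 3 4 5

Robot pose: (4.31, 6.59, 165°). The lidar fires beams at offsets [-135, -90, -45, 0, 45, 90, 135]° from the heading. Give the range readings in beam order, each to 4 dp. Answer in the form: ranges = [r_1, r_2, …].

beam 1: φ=-135°, α=30°
  d=(0.8660,0.5000)  start (4,6)  tX=0.7967 tY=0.8200  stride 1/|dx|=1.1547 1/|dy|=2.0000
    cross x-line → (5,6), t=0.7967 (wall)
  → r_1 = 0.7967
beam 2: φ=-90°, α=75°
  d=(0.2588,0.9659)  start (4,6)  tX=2.6660 tY=0.4245  stride 1/|dx|=3.8637 1/|dy|=1.0353
    cross y-line → (4,7), t=0.4245 (wall)
  → r_2 = 0.4245
beam 3: φ=-45°, α=120°
  d=(-0.5000,0.8660)  start (4,6)  tX=0.6200 tY=0.4734  stride 1/|dx|=2.0000 1/|dy|=1.1547
    cross y-line → (4,7), t=0.4734 (wall)
  → r_3 = 0.4734
beam 4: φ=0°, α=165°
  d=(-0.9659,0.2588)  start (4,6)  tX=0.3209 tY=1.5841  stride 1/|dx|=1.0353 1/|dy|=3.8637
    cross x-line → (3,6), t=0.3209
    cross x-line → (2,6), t=1.3562
    cross y-line → (2,7), t=1.5841 (wall)
  → r_4 = 1.5841
beam 5: φ=45°, α=210°
  d=(-0.8660,-0.5000)  start (4,6)  tX=0.3580 tY=1.1800  stride 1/|dx|=1.1547 1/|dy|=2.0000
    cross x-line → (3,6), t=0.3580
    cross y-line → (3,5), t=1.1800
    cross x-line → (2,5), t=1.5127
    cross x-line → (1,5), t=2.6674
    cross y-line → (1,4), t=3.1800
    cross x-line → (0,4), t=3.8221 (wall)
  → r_5 = 3.8221
beam 6: φ=90°, α=255°
  d=(-0.2588,-0.9659)  start (4,6)  tX=1.1977 tY=0.6108  stride 1/|dx|=3.8637 1/|dy|=1.0353
    cross y-line → (4,5), t=0.6108
    cross x-line → (3,5), t=1.1977
    cross y-line → (3,4), t=1.6461 (wall)
  → r_6 = 1.6461
beam 7: φ=135°, α=300°
  d=(0.5000,-0.8660)  start (4,6)  tX=1.3800 tY=0.6813  stride 1/|dx|=2.0000 1/|dy|=1.1547
    cross y-line → (4,5), t=0.6813
    cross x-line → (5,5), t=1.3800 (wall)
  → r_7 = 1.3800

ranges = [0.7967, 0.4245, 0.4734, 1.5841, 3.8221, 1.6461, 1.3800]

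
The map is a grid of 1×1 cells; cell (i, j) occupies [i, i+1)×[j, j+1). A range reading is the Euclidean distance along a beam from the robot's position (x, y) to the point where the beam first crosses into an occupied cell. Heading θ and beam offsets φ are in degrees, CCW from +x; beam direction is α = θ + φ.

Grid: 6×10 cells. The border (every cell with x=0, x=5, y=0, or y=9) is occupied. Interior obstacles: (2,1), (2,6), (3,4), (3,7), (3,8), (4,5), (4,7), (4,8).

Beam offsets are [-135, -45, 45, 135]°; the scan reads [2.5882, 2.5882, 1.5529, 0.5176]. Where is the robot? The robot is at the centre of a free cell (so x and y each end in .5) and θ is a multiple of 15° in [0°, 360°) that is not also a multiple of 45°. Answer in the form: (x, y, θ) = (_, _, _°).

The pose lattice has 24·16 = 384 candidates. Test each by forward raycasting.
  (3.5, 1.5, 255°): beam 1 = 5.0000 ≠ 2.5882 ✗
  (3.5, 3.5, 15°): beam 1 = 1.7321 ≠ 2.5882 ✗
  (1.5, 8.5, 75°): beam 1 = 1.7321 ≠ 2.5882 ✗
  …
  (3.5, 3.5, 330°): r_1=2.5882, r_2=2.5882, r_3=1.5529, r_4=0.5176 — all match ✓
Unique over the lattice → pose = (3.5, 3.5, 330°).

(x, y, θ) = (3.5, 3.5, 330°)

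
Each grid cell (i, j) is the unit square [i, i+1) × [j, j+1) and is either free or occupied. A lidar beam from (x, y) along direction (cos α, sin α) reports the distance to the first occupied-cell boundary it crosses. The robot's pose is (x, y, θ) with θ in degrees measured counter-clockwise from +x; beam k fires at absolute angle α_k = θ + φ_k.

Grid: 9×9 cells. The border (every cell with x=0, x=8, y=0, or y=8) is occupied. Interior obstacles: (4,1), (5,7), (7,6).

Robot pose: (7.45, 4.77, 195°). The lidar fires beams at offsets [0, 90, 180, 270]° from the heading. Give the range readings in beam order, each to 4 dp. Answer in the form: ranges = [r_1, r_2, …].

beam 1: φ=0°, α=195°
  d=(-0.9659,-0.2588)  start (7,4)  tX=0.4659 tY=2.9751  stride 1/|dx|=1.0353 1/|dy|=3.8637
    cross x-line → (6,4), t=0.4659
    cross x-line → (5,4), t=1.5012
    cross x-line → (4,4), t=2.5364
    cross y-line → (4,3), t=2.9751
    cross x-line → (3,3), t=3.5717
    cross x-line → (2,3), t=4.6070
    cross x-line → (1,3), t=5.6423
    cross x-line → (0,3), t=6.6775 (wall)
  → r_1 = 6.6775
beam 2: φ=90°, α=285°
  d=(0.2588,-0.9659)  start (7,4)  tX=2.1250 tY=0.7972  stride 1/|dx|=3.8637 1/|dy|=1.0353
    cross y-line → (7,3), t=0.7972
    cross y-line → (7,2), t=1.8324
    cross x-line → (8,2), t=2.1250 (wall)
  → r_2 = 2.1250
beam 3: φ=180°, α=15°
  d=(0.9659,0.2588)  start (7,4)  tX=0.5694 tY=0.8887  stride 1/|dx|=1.0353 1/|dy|=3.8637
    cross x-line → (8,4), t=0.5694 (wall)
  → r_3 = 0.5694
beam 4: φ=270°, α=105°
  d=(-0.2588,0.9659)  start (7,4)  tX=1.7387 tY=0.2381  stride 1/|dx|=3.8637 1/|dy|=1.0353
    cross y-line → (7,5), t=0.2381
    cross y-line → (7,6), t=1.2734 (wall)
  → r_4 = 1.2734

ranges = [6.6775, 2.1250, 0.5694, 1.2734]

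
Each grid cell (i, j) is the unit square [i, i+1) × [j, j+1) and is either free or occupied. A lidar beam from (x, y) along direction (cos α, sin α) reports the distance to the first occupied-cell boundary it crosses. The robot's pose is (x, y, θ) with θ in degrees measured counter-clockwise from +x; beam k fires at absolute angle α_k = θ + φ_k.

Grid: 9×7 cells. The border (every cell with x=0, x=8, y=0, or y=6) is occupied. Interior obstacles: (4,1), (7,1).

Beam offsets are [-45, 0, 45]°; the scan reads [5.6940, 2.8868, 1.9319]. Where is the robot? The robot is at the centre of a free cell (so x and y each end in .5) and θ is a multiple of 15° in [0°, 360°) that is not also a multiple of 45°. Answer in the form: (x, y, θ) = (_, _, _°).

The pose lattice has 33·16 = 528 candidates. Test each by forward raycasting.
  (1.5, 3.5, 15°): beam 1 = 3.0000 ≠ 5.6940 ✗
  (3.5, 4.5, 195°): beam 1 = 2.8868 ≠ 5.6940 ✗
  (4.5, 3.5, 165°): beam 1 = 2.8868 ≠ 5.6940 ✗
  (5.5, 3.5, 105°): beam 1 = 2.8868 ≠ 5.6940 ✗
  …
  (6.5, 3.5, 240°): r_1=5.6940, r_2=2.8868, r_3=1.9319 — all match ✓
No second candidate reproduces the full scan.

(x, y, θ) = (6.5, 3.5, 240°)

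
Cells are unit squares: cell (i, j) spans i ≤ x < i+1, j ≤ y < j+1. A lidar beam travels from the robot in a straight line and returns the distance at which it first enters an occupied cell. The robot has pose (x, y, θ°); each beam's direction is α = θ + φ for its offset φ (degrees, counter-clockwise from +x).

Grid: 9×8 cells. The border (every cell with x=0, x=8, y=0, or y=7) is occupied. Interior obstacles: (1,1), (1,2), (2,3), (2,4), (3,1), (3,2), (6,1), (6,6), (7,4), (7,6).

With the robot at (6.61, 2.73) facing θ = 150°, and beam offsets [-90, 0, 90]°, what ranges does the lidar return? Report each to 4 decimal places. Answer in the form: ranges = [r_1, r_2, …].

ranges = [1.4665, 4.1685, 0.8429]

beam 1: φ=-90°, α=60°
  cosα=0.5000 sinα=0.8660 | (6,2) | tMaxX 0.7800 tMaxY 0.3118 | tΔX 2.0000 tΔY 1.1547
    t=0.3118 [y] (6,3)
    t=0.7800 [x] (7,3)
    t=1.4665 [y] (7,4) — stop
  → r_1 = 1.4665
beam 2: φ=0°, α=150°
  cosα=-0.8660 sinα=0.5000 | (6,2) | tMaxX 0.7044 tMaxY 0.5400 | tΔX 1.1547 tΔY 2.0000
    t=0.5400 [y] (6,3)
    t=0.7044 [x] (5,3)
    t=1.8591 [x] (4,3)
    t=2.5400 [y] (4,4)
    t=3.0138 [x] (3,4)
    t=4.1685 [x] (2,4) — stop
  → r_2 = 4.1685
beam 3: φ=90°, α=240°
  cosα=-0.5000 sinα=-0.8660 | (6,2) | tMaxX 1.2200 tMaxY 0.8429 | tΔX 2.0000 tΔY 1.1547
    t=0.8429 [y] (6,1) — stop
  → r_3 = 0.8429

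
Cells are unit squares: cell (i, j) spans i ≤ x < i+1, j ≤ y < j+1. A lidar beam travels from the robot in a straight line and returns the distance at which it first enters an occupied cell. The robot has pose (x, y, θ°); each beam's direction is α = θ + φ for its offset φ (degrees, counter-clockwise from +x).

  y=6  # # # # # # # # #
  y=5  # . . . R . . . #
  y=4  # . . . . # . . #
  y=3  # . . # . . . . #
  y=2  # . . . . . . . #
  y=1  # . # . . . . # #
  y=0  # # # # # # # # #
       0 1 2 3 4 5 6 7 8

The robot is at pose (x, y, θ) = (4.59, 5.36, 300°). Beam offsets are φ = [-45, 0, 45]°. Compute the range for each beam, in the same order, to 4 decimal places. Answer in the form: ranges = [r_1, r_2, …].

ranges = [2.2796, 0.8200, 1.3909]

beam 1: φ=-45°, α=255°
  direction (-0.2588, -0.9659); cell (4,5); t to first gridline: x 2.2796, y 0.3727 (then +3.8637 / +1.0353)
    (4,4) via y @ 0.3727
    (4,3) via y @ 1.4080
    (3,3) via x @ 2.2796  # hit
  → r_1 = 2.2796
beam 2: φ=0°, α=300°
  direction (0.5000, -0.8660); cell (4,5); t to first gridline: x 0.8200, y 0.4157 (then +2.0000 / +1.1547)
    (4,4) via y @ 0.4157
    (5,4) via x @ 0.8200  # hit
  → r_2 = 0.8200
beam 3: φ=45°, α=345°
  direction (0.9659, -0.2588); cell (4,5); t to first gridline: x 0.4245, y 1.3909 (then +1.0353 / +3.8637)
    (5,5) via x @ 0.4245
    (5,4) via y @ 1.3909  # hit
  → r_3 = 1.3909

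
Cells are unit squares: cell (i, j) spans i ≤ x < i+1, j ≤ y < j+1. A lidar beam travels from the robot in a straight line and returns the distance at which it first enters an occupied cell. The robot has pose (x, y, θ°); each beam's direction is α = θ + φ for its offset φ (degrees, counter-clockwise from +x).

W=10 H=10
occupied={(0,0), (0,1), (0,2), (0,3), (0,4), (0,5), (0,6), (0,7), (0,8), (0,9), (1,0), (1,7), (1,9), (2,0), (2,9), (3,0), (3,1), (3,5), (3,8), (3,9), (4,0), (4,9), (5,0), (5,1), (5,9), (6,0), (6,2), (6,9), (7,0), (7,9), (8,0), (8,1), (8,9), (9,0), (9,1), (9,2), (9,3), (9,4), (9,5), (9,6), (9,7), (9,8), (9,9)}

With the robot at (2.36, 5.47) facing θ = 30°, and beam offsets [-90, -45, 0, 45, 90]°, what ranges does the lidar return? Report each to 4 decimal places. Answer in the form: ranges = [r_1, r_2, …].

beam 1: φ=-90°, α=300°
  d=(0.5000,-0.8660)  start (2,5)  tX=1.2800 tY=0.5427  stride 1/|dx|=2.0000 1/|dy|=1.1547
    cross y-line → (2,4), t=0.5427
    cross x-line → (3,4), t=1.2800
    cross y-line → (3,3), t=1.6974
    cross y-line → (3,2), t=2.8521
    cross x-line → (4,2), t=3.2800
    cross y-line → (4,1), t=4.0068
    cross y-line → (4,0), t=5.1615 (wall)
  → r_1 = 5.1615
beam 2: φ=-45°, α=345°
  d=(0.9659,-0.2588)  start (2,5)  tX=0.6626 tY=1.8159  stride 1/|dx|=1.0353 1/|dy|=3.8637
    cross x-line → (3,5), t=0.6626 (wall)
  → r_2 = 0.6626
beam 3: φ=0°, α=30°
  d=(0.8660,0.5000)  start (2,5)  tX=0.7390 tY=1.0600  stride 1/|dx|=1.1547 1/|dy|=2.0000
    cross x-line → (3,5), t=0.7390 (wall)
  → r_3 = 0.7390
beam 4: φ=45°, α=75°
  d=(0.2588,0.9659)  start (2,5)  tX=2.4728 tY=0.5487  stride 1/|dx|=3.8637 1/|dy|=1.0353
    cross y-line → (2,6), t=0.5487
    cross y-line → (2,7), t=1.5840
    cross x-line → (3,7), t=2.4728
    cross y-line → (3,8), t=2.6192 (wall)
  → r_4 = 2.6192
beam 5: φ=90°, α=120°
  d=(-0.5000,0.8660)  start (2,5)  tX=0.7200 tY=0.6120  stride 1/|dx|=2.0000 1/|dy|=1.1547
    cross y-line → (2,6), t=0.6120
    cross x-line → (1,6), t=0.7200
    cross y-line → (1,7), t=1.7667 (wall)
  → r_5 = 1.7667

ranges = [5.1615, 0.6626, 0.7390, 2.6192, 1.7667]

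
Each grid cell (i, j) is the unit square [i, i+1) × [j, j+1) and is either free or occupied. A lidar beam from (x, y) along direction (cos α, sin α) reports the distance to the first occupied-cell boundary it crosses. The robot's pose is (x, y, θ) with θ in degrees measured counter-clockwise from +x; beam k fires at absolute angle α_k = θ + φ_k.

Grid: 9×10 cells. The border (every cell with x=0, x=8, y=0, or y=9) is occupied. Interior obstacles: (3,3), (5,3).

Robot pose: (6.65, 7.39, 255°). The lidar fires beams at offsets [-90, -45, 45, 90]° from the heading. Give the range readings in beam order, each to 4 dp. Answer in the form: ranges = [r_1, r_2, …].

ranges = [5.8493, 6.5241, 2.7000, 1.3976]

beam 1: φ=-90°, α=165°
  dir = (cos 165°, sin 165°) = (-0.9659, 0.2588); from cell (6,7)
  next x-line at t=0.6729, next y-line at t=2.3569; Δt_x=1.0353, Δt_y=3.8637
    x: enter (5,7) at t=0.6729
    x: enter (4,7) at t=1.7082
    y: enter (4,8) at t=2.3569
    x: enter (3,8) at t=2.7435
    x: enter (2,8) at t=3.7788
    x: enter (1,8) at t=4.8140
    x: enter (0,8) at t=5.8493 ← occupied
  → r_1 = 5.8493
beam 2: φ=-45°, α=210°
  dir = (cos 210°, sin 210°) = (-0.8660, -0.5000); from cell (6,7)
  next x-line at t=0.7506, next y-line at t=0.7800; Δt_x=1.1547, Δt_y=2.0000
    x: enter (5,7) at t=0.7506
    y: enter (5,6) at t=0.7800
    x: enter (4,6) at t=1.9053
    y: enter (4,5) at t=2.7800
    x: enter (3,5) at t=3.0600
    x: enter (2,5) at t=4.2147
    y: enter (2,4) at t=4.7800
    x: enter (1,4) at t=5.3694
    x: enter (0,4) at t=6.5241 ← occupied
  → r_2 = 6.5241
beam 3: φ=45°, α=300°
  dir = (cos 300°, sin 300°) = (0.5000, -0.8660); from cell (6,7)
  next x-line at t=0.7000, next y-line at t=0.4503; Δt_x=2.0000, Δt_y=1.1547
    y: enter (6,6) at t=0.4503
    x: enter (7,6) at t=0.7000
    y: enter (7,5) at t=1.6050
    x: enter (8,5) at t=2.7000 ← occupied
  → r_3 = 2.7000
beam 4: φ=90°, α=345°
  dir = (cos 345°, sin 345°) = (0.9659, -0.2588); from cell (6,7)
  next x-line at t=0.3623, next y-line at t=1.5068; Δt_x=1.0353, Δt_y=3.8637
    x: enter (7,7) at t=0.3623
    x: enter (8,7) at t=1.3976 ← occupied
  → r_4 = 1.3976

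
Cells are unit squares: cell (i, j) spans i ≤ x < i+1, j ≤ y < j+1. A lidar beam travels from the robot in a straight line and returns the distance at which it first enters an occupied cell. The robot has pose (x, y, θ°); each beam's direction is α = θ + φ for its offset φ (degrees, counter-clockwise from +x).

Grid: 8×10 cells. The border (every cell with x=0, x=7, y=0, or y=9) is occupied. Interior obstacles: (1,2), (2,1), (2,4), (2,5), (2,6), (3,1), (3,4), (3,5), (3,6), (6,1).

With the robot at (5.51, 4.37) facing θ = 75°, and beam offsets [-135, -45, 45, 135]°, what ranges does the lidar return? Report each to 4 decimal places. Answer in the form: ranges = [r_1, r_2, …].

ranges = [2.7366, 1.7205, 3.0200, 4.0530]

beam 1: φ=-135°, α=300°
  direction (0.5000, -0.8660); cell (5,4); t to first gridline: x 0.9800, y 0.4272 (then +2.0000 / +1.1547)
    (5,3) via y @ 0.4272
    (6,3) via x @ 0.9800
    (6,2) via y @ 1.5819
    (6,1) via y @ 2.7366  # hit
  → r_1 = 2.7366
beam 2: φ=-45°, α=30°
  direction (0.8660, 0.5000); cell (5,4); t to first gridline: x 0.5658, y 1.2600 (then +1.1547 / +2.0000)
    (6,4) via x @ 0.5658
    (6,5) via y @ 1.2600
    (7,5) via x @ 1.7205  # hit
  → r_2 = 1.7205
beam 3: φ=45°, α=120°
  direction (-0.5000, 0.8660); cell (5,4); t to first gridline: x 1.0200, y 0.7275 (then +2.0000 / +1.1547)
    (5,5) via y @ 0.7275
    (4,5) via x @ 1.0200
    (4,6) via y @ 1.8822
    (3,6) via x @ 3.0200  # hit
  → r_3 = 3.0200
beam 4: φ=135°, α=210°
  direction (-0.8660, -0.5000); cell (5,4); t to first gridline: x 0.5889, y 0.7400 (then +1.1547 / +2.0000)
    (4,4) via x @ 0.5889
    (4,3) via y @ 0.7400
    (3,3) via x @ 1.7436
    (3,2) via y @ 2.7400
    (2,2) via x @ 2.8983
    (1,2) via x @ 4.0530  # hit
  → r_4 = 4.0530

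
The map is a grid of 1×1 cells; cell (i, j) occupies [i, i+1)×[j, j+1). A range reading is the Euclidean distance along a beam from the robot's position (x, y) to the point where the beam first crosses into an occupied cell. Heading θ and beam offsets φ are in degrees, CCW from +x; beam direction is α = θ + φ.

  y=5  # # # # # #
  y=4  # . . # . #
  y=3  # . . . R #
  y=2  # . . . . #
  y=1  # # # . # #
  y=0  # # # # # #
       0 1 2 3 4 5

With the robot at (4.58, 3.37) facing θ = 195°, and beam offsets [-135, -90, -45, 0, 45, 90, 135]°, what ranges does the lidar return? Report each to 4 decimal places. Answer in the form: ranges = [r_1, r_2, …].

beam 1: φ=-135°, α=60°
  d=(0.5000,0.8660)  start (4,3)  tX=0.8400 tY=0.7275  stride 1/|dx|=2.0000 1/|dy|=1.1547
    cross y-line → (4,4), t=0.7275
    cross x-line → (5,4), t=0.8400 (wall)
  → r_1 = 0.8400
beam 2: φ=-90°, α=105°
  d=(-0.2588,0.9659)  start (4,3)  tX=2.2409 tY=0.6522  stride 1/|dx|=3.8637 1/|dy|=1.0353
    cross y-line → (4,4), t=0.6522
    cross y-line → (4,5), t=1.6875 (wall)
  → r_2 = 1.6875
beam 3: φ=-45°, α=150°
  d=(-0.8660,0.5000)  start (4,3)  tX=0.6697 tY=1.2600  stride 1/|dx|=1.1547 1/|dy|=2.0000
    cross x-line → (3,3), t=0.6697
    cross y-line → (3,4), t=1.2600 (wall)
  → r_3 = 1.2600
beam 4: φ=0°, α=195°
  d=(-0.9659,-0.2588)  start (4,3)  tX=0.6005 tY=1.4296  stride 1/|dx|=1.0353 1/|dy|=3.8637
    cross x-line → (3,3), t=0.6005
    cross y-line → (3,2), t=1.4296
    cross x-line → (2,2), t=1.6357
    cross x-line → (1,2), t=2.6710
    cross x-line → (0,2), t=3.7063 (wall)
  → r_4 = 3.7063
beam 5: φ=45°, α=240°
  d=(-0.5000,-0.8660)  start (4,3)  tX=1.1600 tY=0.4272  stride 1/|dx|=2.0000 1/|dy|=1.1547
    cross y-line → (4,2), t=0.4272
    cross x-line → (3,2), t=1.1600
    cross y-line → (3,1), t=1.5819
    cross y-line → (3,0), t=2.7366 (wall)
  → r_5 = 2.7366
beam 6: φ=90°, α=285°
  d=(0.2588,-0.9659)  start (4,3)  tX=1.6228 tY=0.3831  stride 1/|dx|=3.8637 1/|dy|=1.0353
    cross y-line → (4,2), t=0.3831
    cross y-line → (4,1), t=1.4183 (wall)
  → r_6 = 1.4183
beam 7: φ=135°, α=330°
  d=(0.8660,-0.5000)  start (4,3)  tX=0.4850 tY=0.7400  stride 1/|dx|=1.1547 1/|dy|=2.0000
    cross x-line → (5,3), t=0.4850 (wall)
  → r_7 = 0.4850

ranges = [0.8400, 1.6875, 1.2600, 3.7063, 2.7366, 1.4183, 0.4850]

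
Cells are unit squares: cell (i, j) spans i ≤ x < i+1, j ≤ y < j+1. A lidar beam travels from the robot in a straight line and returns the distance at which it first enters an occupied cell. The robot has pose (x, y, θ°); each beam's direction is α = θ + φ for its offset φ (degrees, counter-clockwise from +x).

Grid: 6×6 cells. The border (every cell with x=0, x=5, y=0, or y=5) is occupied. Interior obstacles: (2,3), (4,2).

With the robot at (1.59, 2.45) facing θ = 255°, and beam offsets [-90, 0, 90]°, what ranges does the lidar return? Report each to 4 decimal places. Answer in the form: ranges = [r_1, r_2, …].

ranges = [0.6108, 1.5012, 3.5303]

beam 1: φ=-90°, α=165°
  d=(-0.9659,0.2588)  start (1,2)  tX=0.6108 tY=2.1250  stride 1/|dx|=1.0353 1/|dy|=3.8637
    cross x-line → (0,2), t=0.6108 (wall)
  → r_1 = 0.6108
beam 2: φ=0°, α=255°
  d=(-0.2588,-0.9659)  start (1,2)  tX=2.2796 tY=0.4659  stride 1/|dx|=3.8637 1/|dy|=1.0353
    cross y-line → (1,1), t=0.4659
    cross y-line → (1,0), t=1.5012 (wall)
  → r_2 = 1.5012
beam 3: φ=90°, α=345°
  d=(0.9659,-0.2588)  start (1,2)  tX=0.4245 tY=1.7387  stride 1/|dx|=1.0353 1/|dy|=3.8637
    cross x-line → (2,2), t=0.4245
    cross x-line → (3,2), t=1.4597
    cross y-line → (3,1), t=1.7387
    cross x-line → (4,1), t=2.4950
    cross x-line → (5,1), t=3.5303 (wall)
  → r_3 = 3.5303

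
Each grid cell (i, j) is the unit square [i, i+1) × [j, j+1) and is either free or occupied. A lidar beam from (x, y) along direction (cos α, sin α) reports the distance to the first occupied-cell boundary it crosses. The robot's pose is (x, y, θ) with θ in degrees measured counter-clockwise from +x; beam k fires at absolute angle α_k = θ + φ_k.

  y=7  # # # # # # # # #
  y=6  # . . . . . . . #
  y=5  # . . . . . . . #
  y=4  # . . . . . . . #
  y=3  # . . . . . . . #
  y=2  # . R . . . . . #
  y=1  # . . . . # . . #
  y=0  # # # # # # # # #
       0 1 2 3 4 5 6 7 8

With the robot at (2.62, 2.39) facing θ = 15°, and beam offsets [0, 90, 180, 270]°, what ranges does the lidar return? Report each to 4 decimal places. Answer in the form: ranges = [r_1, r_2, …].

beam 1: φ=0°, α=15°
  dir = (cos 15°, sin 15°) = (0.9659, 0.2588); from cell (2,2)
  next x-line at t=0.3934, next y-line at t=2.3569; Δt_x=1.0353, Δt_y=3.8637
    x: enter (3,2) at t=0.3934
    x: enter (4,2) at t=1.4287
    y: enter (4,3) at t=2.3569
    x: enter (5,3) at t=2.4640
    x: enter (6,3) at t=3.4992
    x: enter (7,3) at t=4.5345
    x: enter (8,3) at t=5.5698 ← occupied
  → r_1 = 5.5698
beam 2: φ=90°, α=105°
  dir = (cos 105°, sin 105°) = (-0.2588, 0.9659); from cell (2,2)
  next x-line at t=2.3955, next y-line at t=0.6315; Δt_x=3.8637, Δt_y=1.0353
    y: enter (2,3) at t=0.6315
    y: enter (2,4) at t=1.6668
    x: enter (1,4) at t=2.3955
    y: enter (1,5) at t=2.7021
    y: enter (1,6) at t=3.7373
    y: enter (1,7) at t=4.7726 ← occupied
  → r_2 = 4.7726
beam 3: φ=180°, α=195°
  dir = (cos 195°, sin 195°) = (-0.9659, -0.2588); from cell (2,2)
  next x-line at t=0.6419, next y-line at t=1.5068; Δt_x=1.0353, Δt_y=3.8637
    x: enter (1,2) at t=0.6419
    y: enter (1,1) at t=1.5068
    x: enter (0,1) at t=1.6771 ← occupied
  → r_3 = 1.6771
beam 4: φ=270°, α=285°
  dir = (cos 285°, sin 285°) = (0.2588, -0.9659); from cell (2,2)
  next x-line at t=1.4682, next y-line at t=0.4038; Δt_x=3.8637, Δt_y=1.0353
    y: enter (2,1) at t=0.4038
    y: enter (2,0) at t=1.4390 ← occupied
  → r_4 = 1.4390

ranges = [5.5698, 4.7726, 1.6771, 1.4390]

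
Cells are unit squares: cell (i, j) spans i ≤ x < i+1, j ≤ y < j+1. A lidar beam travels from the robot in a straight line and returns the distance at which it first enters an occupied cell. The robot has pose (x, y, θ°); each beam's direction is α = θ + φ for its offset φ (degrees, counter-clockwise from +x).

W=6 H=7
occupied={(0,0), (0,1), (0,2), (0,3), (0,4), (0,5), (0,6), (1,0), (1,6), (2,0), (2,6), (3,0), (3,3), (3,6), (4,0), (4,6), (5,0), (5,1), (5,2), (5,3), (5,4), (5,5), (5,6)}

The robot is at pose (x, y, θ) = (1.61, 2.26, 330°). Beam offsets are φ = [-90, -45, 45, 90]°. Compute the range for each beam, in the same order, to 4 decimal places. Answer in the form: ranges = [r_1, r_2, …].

ranges = [1.2200, 1.3044, 3.5096, 4.3186]

beam 1: φ=-90°, α=240°
  dir = (cos 240°, sin 240°) = (-0.5000, -0.8660); from cell (1,2)
  next x-line at t=1.2200, next y-line at t=0.3002; Δt_x=2.0000, Δt_y=1.1547
    y: enter (1,1) at t=0.3002
    x: enter (0,1) at t=1.2200 ← occupied
  → r_1 = 1.2200
beam 2: φ=-45°, α=285°
  dir = (cos 285°, sin 285°) = (0.2588, -0.9659); from cell (1,2)
  next x-line at t=1.5068, next y-line at t=0.2692; Δt_x=3.8637, Δt_y=1.0353
    y: enter (1,1) at t=0.2692
    y: enter (1,0) at t=1.3044 ← occupied
  → r_2 = 1.3044
beam 3: φ=45°, α=15°
  dir = (cos 15°, sin 15°) = (0.9659, 0.2588); from cell (1,2)
  next x-line at t=0.4038, next y-line at t=2.8591; Δt_x=1.0353, Δt_y=3.8637
    x: enter (2,2) at t=0.4038
    x: enter (3,2) at t=1.4390
    x: enter (4,2) at t=2.4743
    y: enter (4,3) at t=2.8591
    x: enter (5,3) at t=3.5096 ← occupied
  → r_3 = 3.5096
beam 4: φ=90°, α=60°
  dir = (cos 60°, sin 60°) = (0.5000, 0.8660); from cell (1,2)
  next x-line at t=0.7800, next y-line at t=0.8545; Δt_x=2.0000, Δt_y=1.1547
    x: enter (2,2) at t=0.7800
    y: enter (2,3) at t=0.8545
    y: enter (2,4) at t=2.0092
    x: enter (3,4) at t=2.7800
    y: enter (3,5) at t=3.1639
    y: enter (3,6) at t=4.3186 ← occupied
  → r_4 = 4.3186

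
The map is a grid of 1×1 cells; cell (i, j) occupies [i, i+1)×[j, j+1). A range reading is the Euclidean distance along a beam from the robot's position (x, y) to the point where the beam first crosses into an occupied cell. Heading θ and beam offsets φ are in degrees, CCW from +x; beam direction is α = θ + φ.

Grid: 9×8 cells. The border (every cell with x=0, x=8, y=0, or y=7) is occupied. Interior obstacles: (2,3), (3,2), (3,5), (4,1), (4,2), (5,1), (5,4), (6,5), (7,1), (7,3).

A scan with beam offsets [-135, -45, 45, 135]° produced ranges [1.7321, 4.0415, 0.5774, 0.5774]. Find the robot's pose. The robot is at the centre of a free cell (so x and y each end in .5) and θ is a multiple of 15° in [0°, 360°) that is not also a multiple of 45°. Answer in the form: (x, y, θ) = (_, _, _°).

The pose lattice has 32·16 = 512 candidates. Test each by forward raycasting.
  (3.5, 1.5, 255°): beam 1 = 0.5774 ≠ 1.7321 ✗
  (5.5, 3.5, 300°): beam 1 = 4.6587 ≠ 1.7321 ✗
  (1.5, 6.5, 285°): beam 1 = 0.5774 ≠ 1.7321 ✗
  …
  (3.5, 3.5, 165°): r_1=1.7321, r_2=4.0415, r_3=0.5774, r_4=0.5774 — all match ✓
Unique over the lattice → pose = (3.5, 3.5, 165°).

(x, y, θ) = (3.5, 3.5, 165°)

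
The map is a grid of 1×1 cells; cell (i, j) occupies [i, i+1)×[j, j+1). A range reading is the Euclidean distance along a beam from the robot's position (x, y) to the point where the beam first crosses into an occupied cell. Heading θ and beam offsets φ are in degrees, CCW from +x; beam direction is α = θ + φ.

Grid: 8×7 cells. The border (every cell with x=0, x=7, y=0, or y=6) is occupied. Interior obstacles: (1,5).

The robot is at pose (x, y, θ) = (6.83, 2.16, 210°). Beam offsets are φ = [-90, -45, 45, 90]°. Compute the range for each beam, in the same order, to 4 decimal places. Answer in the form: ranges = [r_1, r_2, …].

ranges = [4.4341, 6.0357, 1.2009, 0.3400]

beam 1: φ=-90°, α=120°
  dir = (cos 120°, sin 120°) = (-0.5000, 0.8660); from cell (6,2)
  next x-line at t=1.6600, next y-line at t=0.9699; Δt_x=2.0000, Δt_y=1.1547
    y: enter (6,3) at t=0.9699
    x: enter (5,3) at t=1.6600
    y: enter (5,4) at t=2.1246
    y: enter (5,5) at t=3.2793
    x: enter (4,5) at t=3.6600
    y: enter (4,6) at t=4.4341 ← occupied
  → r_1 = 4.4341
beam 2: φ=-45°, α=165°
  dir = (cos 165°, sin 165°) = (-0.9659, 0.2588); from cell (6,2)
  next x-line at t=0.8593, next y-line at t=3.2455; Δt_x=1.0353, Δt_y=3.8637
    x: enter (5,2) at t=0.8593
    x: enter (4,2) at t=1.8946
    x: enter (3,2) at t=2.9298
    y: enter (3,3) at t=3.2455
    x: enter (2,3) at t=3.9651
    x: enter (1,3) at t=5.0004
    x: enter (0,3) at t=6.0357 ← occupied
  → r_2 = 6.0357
beam 3: φ=45°, α=255°
  dir = (cos 255°, sin 255°) = (-0.2588, -0.9659); from cell (6,2)
  next x-line at t=3.2069, next y-line at t=0.1656; Δt_x=3.8637, Δt_y=1.0353
    y: enter (6,1) at t=0.1656
    y: enter (6,0) at t=1.2009 ← occupied
  → r_3 = 1.2009
beam 4: φ=90°, α=300°
  dir = (cos 300°, sin 300°) = (0.5000, -0.8660); from cell (6,2)
  next x-line at t=0.3400, next y-line at t=0.1848; Δt_x=2.0000, Δt_y=1.1547
    y: enter (6,1) at t=0.1848
    x: enter (7,1) at t=0.3400 ← occupied
  → r_4 = 0.3400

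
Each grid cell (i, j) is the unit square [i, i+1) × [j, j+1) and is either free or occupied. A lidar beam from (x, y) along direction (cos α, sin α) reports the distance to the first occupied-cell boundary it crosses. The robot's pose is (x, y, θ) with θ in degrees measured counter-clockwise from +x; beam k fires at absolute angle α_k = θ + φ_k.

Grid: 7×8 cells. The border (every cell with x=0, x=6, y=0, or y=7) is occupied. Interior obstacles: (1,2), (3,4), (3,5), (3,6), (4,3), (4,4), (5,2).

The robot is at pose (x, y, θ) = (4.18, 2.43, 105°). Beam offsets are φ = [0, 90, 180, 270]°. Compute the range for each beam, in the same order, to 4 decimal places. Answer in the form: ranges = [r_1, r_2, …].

ranges = [0.5901, 3.2922, 1.4804, 0.8489]

beam 1: φ=0°, α=105°
  d=(-0.2588,0.9659)  start (4,2)  tX=0.6955 tY=0.5901  stride 1/|dx|=3.8637 1/|dy|=1.0353
    cross y-line → (4,3), t=0.5901 (wall)
  → r_1 = 0.5901
beam 2: φ=90°, α=195°
  d=(-0.9659,-0.2588)  start (4,2)  tX=0.1863 tY=1.6614  stride 1/|dx|=1.0353 1/|dy|=3.8637
    cross x-line → (3,2), t=0.1863
    cross x-line → (2,2), t=1.2216
    cross y-line → (2,1), t=1.6614
    cross x-line → (1,1), t=2.2569
    cross x-line → (0,1), t=3.2922 (wall)
  → r_2 = 3.2922
beam 3: φ=180°, α=285°
  d=(0.2588,-0.9659)  start (4,2)  tX=3.1682 tY=0.4452  stride 1/|dx|=3.8637 1/|dy|=1.0353
    cross y-line → (4,1), t=0.4452
    cross y-line → (4,0), t=1.4804 (wall)
  → r_3 = 1.4804
beam 4: φ=270°, α=15°
  d=(0.9659,0.2588)  start (4,2)  tX=0.8489 tY=2.2023  stride 1/|dx|=1.0353 1/|dy|=3.8637
    cross x-line → (5,2), t=0.8489 (wall)
  → r_4 = 0.8489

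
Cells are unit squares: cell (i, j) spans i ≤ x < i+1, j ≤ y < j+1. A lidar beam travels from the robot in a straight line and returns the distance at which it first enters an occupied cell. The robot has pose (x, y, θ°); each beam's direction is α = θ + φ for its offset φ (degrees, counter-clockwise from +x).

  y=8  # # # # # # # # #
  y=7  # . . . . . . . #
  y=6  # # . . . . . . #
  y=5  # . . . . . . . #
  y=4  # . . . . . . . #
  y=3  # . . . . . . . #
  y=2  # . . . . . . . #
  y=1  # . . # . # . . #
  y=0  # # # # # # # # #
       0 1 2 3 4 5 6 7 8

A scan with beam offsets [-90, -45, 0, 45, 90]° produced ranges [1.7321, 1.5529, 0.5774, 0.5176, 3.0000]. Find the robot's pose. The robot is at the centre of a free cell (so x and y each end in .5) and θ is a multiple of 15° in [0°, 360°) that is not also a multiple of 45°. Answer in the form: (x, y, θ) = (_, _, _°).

Enumerate (i+0.5, j+0.5, θ) over the 46 free cells and 16 admissible headings. For each, cast all 5 beams and compare to the given ranges.
  (7.5, 6.5, 300°): beam 1 = 7.5056 ≠ 1.7321 ✗
  (7.5, 5.5, 165°): beam 1 = 1.9319 ≠ 1.7321 ✗
  (3.5, 6.5, 195°): beam 1 = 1.5529 ≠ 1.7321 ✗
  (3.5, 2.5, 75°): beam 1 = 1.9319 ≠ 1.7321 ✗
  …
  (2.5, 6.5, 150°): r_1=1.7321, r_2=1.5529, r_3=0.5774, r_4=0.5176, r_5=3.0000 — all match ✓
Only this pose fits every beam.

(x, y, θ) = (2.5, 6.5, 150°)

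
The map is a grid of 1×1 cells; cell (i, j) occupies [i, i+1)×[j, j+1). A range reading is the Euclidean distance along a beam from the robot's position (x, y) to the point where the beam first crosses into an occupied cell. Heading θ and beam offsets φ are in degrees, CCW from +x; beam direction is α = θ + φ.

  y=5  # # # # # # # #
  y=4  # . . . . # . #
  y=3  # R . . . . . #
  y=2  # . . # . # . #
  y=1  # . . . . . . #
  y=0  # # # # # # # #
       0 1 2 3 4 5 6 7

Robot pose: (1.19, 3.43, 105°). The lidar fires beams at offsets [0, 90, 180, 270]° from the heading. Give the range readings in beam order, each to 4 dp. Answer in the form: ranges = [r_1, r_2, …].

ranges = [0.7341, 0.1967, 2.5157, 3.9444]

beam 1: φ=0°, α=105°
  d=(-0.2588,0.9659)  start (1,3)  tX=0.7341 tY=0.5901  stride 1/|dx|=3.8637 1/|dy|=1.0353
    cross y-line → (1,4), t=0.5901
    cross x-line → (0,4), t=0.7341 (wall)
  → r_1 = 0.7341
beam 2: φ=90°, α=195°
  d=(-0.9659,-0.2588)  start (1,3)  tX=0.1967 tY=1.6614  stride 1/|dx|=1.0353 1/|dy|=3.8637
    cross x-line → (0,3), t=0.1967 (wall)
  → r_2 = 0.1967
beam 3: φ=180°, α=285°
  d=(0.2588,-0.9659)  start (1,3)  tX=3.1296 tY=0.4452  stride 1/|dx|=3.8637 1/|dy|=1.0353
    cross y-line → (1,2), t=0.4452
    cross y-line → (1,1), t=1.4804
    cross y-line → (1,0), t=2.5157 (wall)
  → r_3 = 2.5157
beam 4: φ=270°, α=15°
  d=(0.9659,0.2588)  start (1,3)  tX=0.8386 tY=2.2023  stride 1/|dx|=1.0353 1/|dy|=3.8637
    cross x-line → (2,3), t=0.8386
    cross x-line → (3,3), t=1.8738
    cross y-line → (3,4), t=2.2023
    cross x-line → (4,4), t=2.9091
    cross x-line → (5,4), t=3.9444 (wall)
  → r_4 = 3.9444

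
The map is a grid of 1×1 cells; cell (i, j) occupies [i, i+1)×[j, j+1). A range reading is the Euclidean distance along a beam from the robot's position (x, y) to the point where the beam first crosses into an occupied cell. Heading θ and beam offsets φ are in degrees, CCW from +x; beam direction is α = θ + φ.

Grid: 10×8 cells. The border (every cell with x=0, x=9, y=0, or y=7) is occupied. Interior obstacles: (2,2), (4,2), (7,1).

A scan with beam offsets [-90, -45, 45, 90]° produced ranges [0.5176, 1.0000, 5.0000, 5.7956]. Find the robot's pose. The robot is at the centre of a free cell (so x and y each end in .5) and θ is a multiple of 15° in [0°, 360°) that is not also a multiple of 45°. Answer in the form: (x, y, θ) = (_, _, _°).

The pose lattice has 45·16 = 720 candidates. Test each by forward raycasting.
  (6.5, 5.5, 120°): beam 1 = 2.8868 ≠ 0.5176 ✗
  (1.5, 6.5, 30°): beam 1 = 5.0000 ≠ 0.5176 ✗
  (8.5, 5.5, 60°): beam 1 = 0.5774 ≠ 0.5176 ✗
  (6.5, 5.5, 30°): beam 1 = 5.0000 ≠ 0.5176 ✗
  (5.5, 5.5, 60°): beam 1 = 4.0415 ≠ 0.5176 ✗
  …
  (8.5, 4.5, 105°): r_1=0.5176, r_2=1.0000, r_3=5.0000, r_4=5.7956 — all match ✓
Unique over the lattice → pose = (8.5, 4.5, 105°).

(x, y, θ) = (8.5, 4.5, 105°)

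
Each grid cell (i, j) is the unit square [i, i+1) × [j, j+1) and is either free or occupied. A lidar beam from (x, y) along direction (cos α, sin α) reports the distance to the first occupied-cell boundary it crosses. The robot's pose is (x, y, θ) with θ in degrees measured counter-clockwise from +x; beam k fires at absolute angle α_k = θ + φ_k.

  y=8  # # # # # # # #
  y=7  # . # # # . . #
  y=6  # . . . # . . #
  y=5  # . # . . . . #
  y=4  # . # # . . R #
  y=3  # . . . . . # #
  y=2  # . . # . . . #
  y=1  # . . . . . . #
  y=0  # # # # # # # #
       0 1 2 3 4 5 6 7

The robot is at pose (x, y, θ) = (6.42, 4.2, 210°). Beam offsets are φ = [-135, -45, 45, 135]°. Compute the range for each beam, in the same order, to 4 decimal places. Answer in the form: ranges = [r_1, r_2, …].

ranges = [2.2409, 2.5054, 0.2071, 0.6005]

beam 1: φ=-135°, α=75°
  dir = (cos 75°, sin 75°) = (0.2588, 0.9659); from cell (6,4)
  next x-line at t=2.2409, next y-line at t=0.8282; Δt_x=3.8637, Δt_y=1.0353
    y: enter (6,5) at t=0.8282
    y: enter (6,6) at t=1.8635
    x: enter (7,6) at t=2.2409 ← occupied
  → r_1 = 2.2409
beam 2: φ=-45°, α=165°
  dir = (cos 165°, sin 165°) = (-0.9659, 0.2588); from cell (6,4)
  next x-line at t=0.4348, next y-line at t=3.0910; Δt_x=1.0353, Δt_y=3.8637
    x: enter (5,4) at t=0.4348
    x: enter (4,4) at t=1.4701
    x: enter (3,4) at t=2.5054 ← occupied
  → r_2 = 2.5054
beam 3: φ=45°, α=255°
  dir = (cos 255°, sin 255°) = (-0.2588, -0.9659); from cell (6,4)
  next x-line at t=1.6228, next y-line at t=0.2071; Δt_x=3.8637, Δt_y=1.0353
    y: enter (6,3) at t=0.2071 ← occupied
  → r_3 = 0.2071
beam 4: φ=135°, α=345°
  dir = (cos 345°, sin 345°) = (0.9659, -0.2588); from cell (6,4)
  next x-line at t=0.6005, next y-line at t=0.7727; Δt_x=1.0353, Δt_y=3.8637
    x: enter (7,4) at t=0.6005 ← occupied
  → r_4 = 0.6005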